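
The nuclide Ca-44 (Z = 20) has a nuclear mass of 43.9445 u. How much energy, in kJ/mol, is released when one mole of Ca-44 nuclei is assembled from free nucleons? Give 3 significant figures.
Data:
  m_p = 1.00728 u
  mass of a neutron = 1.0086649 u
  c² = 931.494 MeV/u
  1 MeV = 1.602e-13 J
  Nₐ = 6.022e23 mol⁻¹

3.68e+10 kJ/mol

The nucleus contains 20 protons and 44 − 20 = 24 neutrons.
Total constituent mass: 20 × 1.00728 + 24 × 1.0086649 = 44.3535576 u
Δm = 44.3535576 − 43.9445 = 0.4090576 u
Binding energy = Δm·c² = 0.4090576 × 931.494 MeV/u = 381.035 MeV
Per nucleus in joules: 381.035 MeV × 1.602e-13 J/MeV = 6.1042e-11 J
Per mole: 6.1042e-11 J × 6.022e23 mol⁻¹ = 3.6759e+13 J/mol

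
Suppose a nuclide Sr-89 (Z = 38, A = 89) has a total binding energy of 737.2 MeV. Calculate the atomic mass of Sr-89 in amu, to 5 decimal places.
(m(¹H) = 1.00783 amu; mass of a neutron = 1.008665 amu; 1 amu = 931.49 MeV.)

Mass defect = 737.2 MeV / (931.49 MeV/amu) = 0.7914202 amu
Constituent mass = 38(1.00783) + 51(1.008665) = 89.739455 amu
Atomic mass = 89.739455 − 0.7914202 = 88.9480348 amu ≈ 88.94803 amu (to 5 decimal places)

88.94803 amu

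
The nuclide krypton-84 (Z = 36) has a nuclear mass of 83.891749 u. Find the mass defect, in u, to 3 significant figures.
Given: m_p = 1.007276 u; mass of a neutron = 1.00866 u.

0.786 u

The nucleus contains 36 protons and 84 − 36 = 48 neutrons.
Mass of separated nucleons = 36(1.007276) + 48(1.00866) = 36.261936 + 48.41568 = 84.677616 u
Mass defect Δm = 84.677616 − 83.891749 = 0.785867 u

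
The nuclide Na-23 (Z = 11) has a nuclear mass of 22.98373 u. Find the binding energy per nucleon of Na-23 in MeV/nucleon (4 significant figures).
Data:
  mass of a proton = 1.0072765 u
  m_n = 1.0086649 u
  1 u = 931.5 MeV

8.112 MeV/nucleon

With 11 protons and 12 neutrons (A = 23):
Σm = 11·m_p + 12·m_n = 11.0800415 + 12.1039788 = 23.1840203 u
Mass defect Δm = 23.1840203 − 22.98373 = 0.2002903 u
E_B = 0.2002903 × 931.5 = 186.570 MeV
BE/A = 186.570 MeV / 23 = 8.112 MeV/nucleon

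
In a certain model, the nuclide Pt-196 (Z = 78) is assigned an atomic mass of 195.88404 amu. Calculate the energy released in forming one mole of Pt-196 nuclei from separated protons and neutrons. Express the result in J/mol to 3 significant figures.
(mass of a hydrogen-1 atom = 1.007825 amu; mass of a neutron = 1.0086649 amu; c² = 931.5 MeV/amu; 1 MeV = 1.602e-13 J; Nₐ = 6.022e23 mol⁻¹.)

1.57e+14 J/mol

Σm = 78·m(¹H) + 118·m_n = 78.610350 + 119.0224582 = 197.6328082 amu
Mass defect Δm = 197.6328082 − 195.88404 = 1.7487682 amu
Converting to energy: 1.7487682 amu × 931.5 MeV/amu = 1628.98 MeV
Per nucleus in joules: 1628.98 MeV × 1.602e-13 J/MeV = 2.6096e-10 J
Per mole: 2.6096e-10 J × 6.022e23 mol⁻¹ = 1.5715e+14 J/mol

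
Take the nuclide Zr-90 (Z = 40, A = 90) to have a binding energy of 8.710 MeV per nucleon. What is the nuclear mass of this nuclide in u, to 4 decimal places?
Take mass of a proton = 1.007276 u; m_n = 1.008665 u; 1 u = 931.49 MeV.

Total binding energy = 90 × 8.710 = 783.900 MeV
Mass defect = 783.900 MeV / (931.49 MeV/u) = 0.841555 u
Constituent mass = 40(1.007276) + 50(1.008665) = 90.724290 u
Nuclear mass = 90.724290 − 0.841555 = 89.882735 u ≈ 89.8827 u (to 4 decimal places)

89.8827 u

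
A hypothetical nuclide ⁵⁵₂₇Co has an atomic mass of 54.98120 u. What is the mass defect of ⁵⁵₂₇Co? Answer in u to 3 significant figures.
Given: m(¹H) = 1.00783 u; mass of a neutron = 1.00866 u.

0.473 u

With 27 protons and 28 neutrons (A = 55):
Total constituent mass: 27 × 1.00783 + 28 × 1.00866 = 55.45389 u
Δm = 55.45389 − 54.98120 = 0.47269 u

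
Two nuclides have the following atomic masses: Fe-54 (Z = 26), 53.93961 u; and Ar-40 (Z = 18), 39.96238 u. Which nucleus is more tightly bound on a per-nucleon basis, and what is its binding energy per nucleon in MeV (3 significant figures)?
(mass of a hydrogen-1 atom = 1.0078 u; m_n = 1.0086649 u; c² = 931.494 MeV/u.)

Fe-54: Σm = 26(1.0078) + 28(1.0086649) = 54.4454172 u; Δm = 0.5058072 u; E_B = 471.16 MeV; E_B/A = 8.725 MeV
Ar-40: Σm = 18(1.0078) + 22(1.0086649) = 40.3310278 u; Δm = 0.3686478 u; E_B = 343.39 MeV; E_B/A = 8.5848 MeV
Fe-54 has the higher binding energy per nucleon, so it is the more tightly bound nucleus.

Fe-54; 8.73 MeV/nucleon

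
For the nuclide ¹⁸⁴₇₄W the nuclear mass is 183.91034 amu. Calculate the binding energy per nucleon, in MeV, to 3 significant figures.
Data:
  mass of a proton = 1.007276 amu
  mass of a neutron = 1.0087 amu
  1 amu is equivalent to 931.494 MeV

8.02 MeV/nucleon

With 74 protons and 110 neutrons (A = 184):
Total constituent mass: 74 × 1.007276 + 110 × 1.0087 = 185.495424 amu
Mass defect Δm = 185.495424 − 183.91034 = 1.585084 amu
E_B = 1.585084 × 931.494 = 1476.50 MeV
Dividing by A = 184 gives 8.024 MeV per nucleon.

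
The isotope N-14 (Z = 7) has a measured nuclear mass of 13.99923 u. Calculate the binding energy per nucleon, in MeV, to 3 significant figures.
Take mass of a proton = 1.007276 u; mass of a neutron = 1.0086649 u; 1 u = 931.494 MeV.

7.48 MeV/nucleon

Total constituent mass: 7 × 1.007276 + 7 × 1.0086649 = 14.1115863 u
Mass defect Δm = 14.1115863 − 13.99923 = 0.1123563 u
Binding energy = Δm·c² = 0.1123563 × 931.494 MeV/u = 104.659 MeV
Per nucleon: 104.659 / 14 = 7.476 MeV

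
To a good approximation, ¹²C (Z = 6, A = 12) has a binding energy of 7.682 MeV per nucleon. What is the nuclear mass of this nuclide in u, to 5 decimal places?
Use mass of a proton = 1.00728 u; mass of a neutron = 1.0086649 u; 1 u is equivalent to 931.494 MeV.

Total binding energy = 12 × 7.682 = 92.184 MeV
Mass defect = 92.184 MeV / (931.494 MeV/u) = 0.0989636 u
Constituent mass = 6(1.00728) + 6(1.0086649) = 12.0956694 u
Nuclear mass = 12.0956694 − 0.0989636 = 11.9967058 u ≈ 11.99671 u (to 5 decimal places)

11.99671 u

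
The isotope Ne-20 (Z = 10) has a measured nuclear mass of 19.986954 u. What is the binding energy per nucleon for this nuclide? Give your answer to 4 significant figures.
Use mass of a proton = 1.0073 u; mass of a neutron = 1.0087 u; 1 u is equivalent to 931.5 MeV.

8.060 MeV/nucleon

With 10 protons and 10 neutrons (A = 20):
Mass of separated nucleons = 10(1.0073) + 10(1.0087) = 10.0730 + 10.0870 = 20.1600 u
The mass defect is 20.1600 − 19.986954 = 0.173046 u.
Converting to energy: 0.173046 u × 931.5 MeV/u = 161.192 MeV
BE/A = 161.192 MeV / 20 = 8.060 MeV/nucleon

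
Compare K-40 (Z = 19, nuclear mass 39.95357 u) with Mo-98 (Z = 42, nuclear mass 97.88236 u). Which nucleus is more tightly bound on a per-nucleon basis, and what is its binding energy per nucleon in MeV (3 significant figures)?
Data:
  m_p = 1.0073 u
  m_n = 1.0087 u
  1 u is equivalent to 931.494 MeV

Mo-98; 8.66 MeV/nucleon

K-40: Σm = 19(1.0073) + 21(1.0087) = 40.3214 u; Δm = 0.36783 u; E_B = 342.63 MeV; E_B/A = 8.566 MeV
Mo-98: Σm = 42(1.0073) + 56(1.0087) = 98.7938 u; Δm = 0.91144 u; E_B = 849.00 MeV; E_B/A = 8.663 MeV
Mo-98 has the higher binding energy per nucleon, so it is the more tightly bound nucleus.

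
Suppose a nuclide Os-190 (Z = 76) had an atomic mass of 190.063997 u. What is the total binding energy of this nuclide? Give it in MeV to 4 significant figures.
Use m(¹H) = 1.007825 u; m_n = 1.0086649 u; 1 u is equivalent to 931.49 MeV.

1414 MeV

Z = 76, so N = A − Z = 190 − 76 = 114.
Total constituent mass: 76 × 1.007825 + 114 × 1.0086649 = 191.5824986 u
Mass defect Δm = 191.5824986 − 190.063997 = 1.5185016 u
E_B = 1.5185016 × 931.49 = 1414.47 MeV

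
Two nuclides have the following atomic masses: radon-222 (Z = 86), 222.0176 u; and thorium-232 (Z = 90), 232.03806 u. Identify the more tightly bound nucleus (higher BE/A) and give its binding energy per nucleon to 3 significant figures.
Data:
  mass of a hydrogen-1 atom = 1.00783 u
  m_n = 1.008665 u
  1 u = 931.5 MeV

radon-222; 7.70 MeV/nucleon

radon-222: Σm = 86(1.00783) + 136(1.008665) = 223.851820 u; Δm = 1.834220 u; E_B = 1708.6 MeV; E_B/A = 7.696 MeV
thorium-232: Σm = 90(1.00783) + 142(1.008665) = 233.935130 u; Δm = 1.897070 u; E_B = 1767.1 MeV; E_B/A = 7.617 MeV
radon-222 has the higher binding energy per nucleon, so it is the more tightly bound nucleus.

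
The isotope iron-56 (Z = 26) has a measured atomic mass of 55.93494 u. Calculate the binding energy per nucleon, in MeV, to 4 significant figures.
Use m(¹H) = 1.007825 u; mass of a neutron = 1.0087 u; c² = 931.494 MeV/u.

8.808 MeV/nucleon

With 26 protons and 30 neutrons (A = 56):
Mass of separated nucleons = 26(1.007825) + 30(1.0087) = 26.203450 + 30.2610 = 56.464450 u
Δm = 56.464450 − 55.93494 = 0.529510 u
E_B = 0.529510 × 931.494 = 493.235 MeV
Dividing by A = 56 gives 8.808 MeV per nucleon.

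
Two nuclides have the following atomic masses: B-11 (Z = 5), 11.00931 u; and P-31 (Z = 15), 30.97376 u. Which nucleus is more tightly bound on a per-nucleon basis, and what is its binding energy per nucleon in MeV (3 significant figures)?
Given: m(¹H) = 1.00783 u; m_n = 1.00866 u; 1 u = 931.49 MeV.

P-31; 8.48 MeV/nucleon

B-11: Σm = 5(1.00783) + 6(1.00866) = 11.09111 u; Δm = 0.08180 u; E_B = 76.196 MeV; E_B/A = 6.927 MeV
P-31: Σm = 15(1.00783) + 16(1.00866) = 31.25601 u; Δm = 0.28225 u; E_B = 262.91 MeV; E_B/A = 8.481 MeV
P-31 has the higher binding energy per nucleon, so it is the more tightly bound nucleus.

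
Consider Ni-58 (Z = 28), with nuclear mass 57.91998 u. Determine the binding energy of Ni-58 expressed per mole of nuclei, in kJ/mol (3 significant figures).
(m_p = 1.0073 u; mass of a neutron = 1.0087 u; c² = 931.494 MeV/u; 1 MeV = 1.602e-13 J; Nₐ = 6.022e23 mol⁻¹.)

Z = 28, so N = A − Z = 58 − 28 = 30.
Total constituent mass: 28 × 1.0073 + 30 × 1.0087 = 58.4654 u
The mass defect is 58.4654 − 57.91998 = 0.54542 u.
Converting to energy: 0.54542 u × 931.494 MeV/u = 508.055 MeV
Per nucleus in joules: 508.055 MeV × 1.602e-13 J/MeV = 8.1390e-11 J
Per mole: 8.1390e-11 J × 6.022e23 mol⁻¹ = 4.9013e+13 J/mol

4.90e+10 kJ/mol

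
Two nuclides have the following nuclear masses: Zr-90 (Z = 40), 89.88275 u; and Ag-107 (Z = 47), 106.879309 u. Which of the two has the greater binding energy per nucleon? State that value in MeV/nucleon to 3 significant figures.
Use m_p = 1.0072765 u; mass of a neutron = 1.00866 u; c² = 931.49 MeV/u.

Zr-90; 8.71 MeV/nucleon

Zr-90: Σm = 40(1.0072765) + 50(1.00866) = 90.7240600 u; Δm = 0.8413100 u; E_B = 783.67 MeV; E_B/A = 8.707 MeV
Ag-107: Σm = 47(1.0072765) + 60(1.00866) = 107.8615955 u; Δm = 0.9822865 u; E_B = 914.99 MeV; E_B/A = 8.551 MeV
Zr-90 has the higher binding energy per nucleon, so it is the more tightly bound nucleus.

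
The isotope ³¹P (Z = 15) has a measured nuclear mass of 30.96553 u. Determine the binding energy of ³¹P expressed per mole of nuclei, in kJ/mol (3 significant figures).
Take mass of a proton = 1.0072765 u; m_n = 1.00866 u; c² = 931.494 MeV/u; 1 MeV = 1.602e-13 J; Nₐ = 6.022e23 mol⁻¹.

Mass of separated nucleons = 15(1.0072765) + 16(1.00866) = 15.1091475 + 16.13856 = 31.2477075 u
Mass defect Δm = 31.2477075 − 30.96553 = 0.2821775 u
Binding energy = Δm·c² = 0.2821775 × 931.494 MeV/u = 262.847 MeV
Per nucleus in joules: 262.847 MeV × 1.602e-13 J/MeV = 4.2108e-11 J
Per mole: 4.2108e-11 J × 6.022e23 mol⁻¹ = 2.5357e+13 J/mol

2.54e+10 kJ/mol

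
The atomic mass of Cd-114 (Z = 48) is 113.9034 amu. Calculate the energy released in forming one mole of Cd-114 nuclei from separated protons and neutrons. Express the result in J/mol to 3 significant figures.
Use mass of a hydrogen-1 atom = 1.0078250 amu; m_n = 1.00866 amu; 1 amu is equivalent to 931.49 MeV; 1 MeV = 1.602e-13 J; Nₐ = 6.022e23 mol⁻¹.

9.38e+13 J/mol

With 48 protons and 66 neutrons (A = 114):
Total constituent mass: 48 × 1.0078250 + 66 × 1.00866 = 114.9471600 amu
Δm = 114.9471600 − 113.9034 = 1.0437600 amu
Binding energy = Δm·c² = 1.0437600 × 931.49 MeV/amu = 972.252 MeV
Per nucleus in joules: 972.252 MeV × 1.602e-13 J/MeV = 1.5575e-10 J
Per mole: 1.5575e-10 J × 6.022e23 mol⁻¹ = 9.3793e+13 J/mol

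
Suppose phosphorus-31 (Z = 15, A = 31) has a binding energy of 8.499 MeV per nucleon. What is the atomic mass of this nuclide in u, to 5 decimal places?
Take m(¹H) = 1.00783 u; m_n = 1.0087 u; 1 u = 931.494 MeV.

Total binding energy = 31 × 8.499 = 263.469 MeV
Mass defect = 263.469 MeV / (931.494 MeV/u) = 0.2828456 u
Constituent mass = 15(1.00783) + 16(1.0087) = 31.25665 u
Atomic mass = 31.25665 − 0.2828456 = 30.9738044 u ≈ 30.97380 u (to 5 decimal places)

30.97380 u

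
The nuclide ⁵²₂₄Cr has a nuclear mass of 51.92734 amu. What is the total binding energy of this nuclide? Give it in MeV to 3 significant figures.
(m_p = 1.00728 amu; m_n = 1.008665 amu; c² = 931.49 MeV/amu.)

Total constituent mass: 24 × 1.00728 + 28 × 1.008665 = 52.417340 amu
Δm = 52.417340 − 51.92734 = 0.490000 amu
Converting to energy: 0.490000 amu × 931.49 MeV/amu = 456.430 MeV

456 MeV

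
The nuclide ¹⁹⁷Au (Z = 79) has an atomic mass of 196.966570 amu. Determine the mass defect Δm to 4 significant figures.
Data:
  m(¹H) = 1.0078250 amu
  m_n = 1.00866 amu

With 79 protons and 118 neutrons (A = 197):
Mass of separated nucleons = 79(1.0078250) + 118(1.00866) = 79.6181750 + 119.02188 = 198.6400550 amu
Mass defect Δm = 198.6400550 − 196.966570 = 1.6734850 amu

1.673 amu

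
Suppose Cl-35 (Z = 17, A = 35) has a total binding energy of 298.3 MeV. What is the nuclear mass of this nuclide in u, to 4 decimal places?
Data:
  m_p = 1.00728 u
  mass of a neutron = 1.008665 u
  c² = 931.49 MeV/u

34.9595 u

Mass defect = 298.3 MeV / (931.49 MeV/u) = 0.320240 u
Constituent mass = 17(1.00728) + 18(1.008665) = 35.279730 u
Nuclear mass = 35.279730 − 0.320240 = 34.959490 u ≈ 34.9595 u (to 4 decimal places)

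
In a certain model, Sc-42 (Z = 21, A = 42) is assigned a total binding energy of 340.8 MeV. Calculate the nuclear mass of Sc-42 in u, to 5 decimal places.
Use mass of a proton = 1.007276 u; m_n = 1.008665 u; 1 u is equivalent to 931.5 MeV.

41.96890 u

Mass defect = 340.8 MeV / (931.5 MeV/u) = 0.3658615 u
Constituent mass = 21(1.007276) + 21(1.008665) = 42.334761 u
Nuclear mass = 42.334761 − 0.3658615 = 41.9688995 u ≈ 41.96890 u (to 5 decimal places)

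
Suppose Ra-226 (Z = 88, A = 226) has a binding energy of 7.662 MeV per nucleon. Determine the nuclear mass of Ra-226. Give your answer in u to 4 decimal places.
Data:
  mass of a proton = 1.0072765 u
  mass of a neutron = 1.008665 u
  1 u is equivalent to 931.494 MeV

Total binding energy = 226 × 7.662 = 1731.612 MeV
Mass defect = 1731.612 MeV / (931.494 MeV/u) = 1.858962 u
Constituent mass = 88(1.0072765) + 138(1.008665) = 227.8361020 u
Nuclear mass = 227.8361020 − 1.858962 = 225.9771400 u ≈ 225.9771 u (to 4 decimal places)

225.9771 u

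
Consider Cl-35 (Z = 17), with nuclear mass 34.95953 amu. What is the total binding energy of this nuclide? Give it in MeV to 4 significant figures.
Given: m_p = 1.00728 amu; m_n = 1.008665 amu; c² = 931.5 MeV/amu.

With 17 protons and 18 neutrons (A = 35):
Total constituent mass: 17 × 1.00728 + 18 × 1.008665 = 35.279730 amu
Mass defect Δm = 35.279730 − 34.95953 = 0.320200 amu
Converting to energy: 0.320200 amu × 931.5 MeV/amu = 298.266 MeV

298.3 MeV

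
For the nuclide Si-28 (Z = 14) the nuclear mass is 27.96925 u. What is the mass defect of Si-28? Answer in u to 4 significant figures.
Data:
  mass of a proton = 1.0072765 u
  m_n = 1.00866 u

0.2539 u

Z = 14, so N = A − Z = 28 − 14 = 14.
Total constituent mass: 14 × 1.0072765 + 14 × 1.00866 = 28.2231110 u
The mass defect is 28.2231110 − 27.96925 = 0.2538610 u.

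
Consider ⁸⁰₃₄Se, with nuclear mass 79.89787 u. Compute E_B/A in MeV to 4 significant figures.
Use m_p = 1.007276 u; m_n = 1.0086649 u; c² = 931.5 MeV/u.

8.711 MeV/nucleon

Σm = 34·m_p + 46·m_n = 34.247384 + 46.3985854 = 80.6459694 u
Δm = 80.6459694 − 79.89787 = 0.7480994 u
Converting to energy: 0.7480994 u × 931.5 MeV/u = 696.855 MeV
Dividing by A = 80 gives 8.711 MeV per nucleon.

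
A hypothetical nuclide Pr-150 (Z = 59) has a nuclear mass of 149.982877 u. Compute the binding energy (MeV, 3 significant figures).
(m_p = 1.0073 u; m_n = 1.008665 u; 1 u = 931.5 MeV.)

1150 MeV

Z = 59, so N = A − Z = 150 − 59 = 91.
Mass of separated nucleons = 59(1.0073) + 91(1.008665) = 59.4307 + 91.788515 = 151.219215 u
The mass defect is 151.219215 − 149.982877 = 1.236338 u.
Binding energy = Δm·c² = 1.236338 × 931.5 MeV/u = 1151.65 MeV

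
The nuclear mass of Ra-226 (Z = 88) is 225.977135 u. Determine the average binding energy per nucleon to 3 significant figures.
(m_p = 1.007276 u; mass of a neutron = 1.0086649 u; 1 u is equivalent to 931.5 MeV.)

Mass of separated nucleons = 88(1.007276) + 138(1.0086649) = 88.640288 + 139.1957562 = 227.8360442 u
Mass defect Δm = 227.8360442 − 225.977135 = 1.8589092 u
Binding energy = Δm·c² = 1.8589092 × 931.5 MeV/u = 1731.57 MeV
BE/A = 1731.57 MeV / 226 = 7.662 MeV/nucleon

7.66 MeV/nucleon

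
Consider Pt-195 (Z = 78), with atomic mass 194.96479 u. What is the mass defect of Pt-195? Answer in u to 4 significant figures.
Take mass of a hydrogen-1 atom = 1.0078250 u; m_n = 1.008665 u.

Mass of separated nucleons = 78(1.0078250) + 117(1.008665) = 78.6103500 + 118.013805 = 196.6241550 u
Mass defect Δm = 196.6241550 − 194.96479 = 1.6593650 u

1.659 u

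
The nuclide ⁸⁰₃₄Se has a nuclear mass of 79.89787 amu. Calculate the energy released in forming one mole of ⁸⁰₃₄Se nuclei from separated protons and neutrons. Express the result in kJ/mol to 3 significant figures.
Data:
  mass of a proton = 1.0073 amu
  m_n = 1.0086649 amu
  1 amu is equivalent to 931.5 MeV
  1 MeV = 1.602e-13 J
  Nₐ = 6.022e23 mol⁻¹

The nucleus contains 34 protons and 80 − 34 = 46 neutrons.
Mass of separated nucleons = 34(1.0073) + 46(1.0086649) = 34.2482 + 46.3985854 = 80.6467854 amu
Mass defect Δm = 80.6467854 − 79.89787 = 0.7489154 amu
E_B = 0.7489154 × 931.5 = 697.615 MeV
Per nucleus in joules: 697.615 MeV × 1.602e-13 J/MeV = 1.1176e-10 J
Per mole: 1.1176e-10 J × 6.022e23 mol⁻¹ = 6.7302e+13 J/mol

6.73e+10 kJ/mol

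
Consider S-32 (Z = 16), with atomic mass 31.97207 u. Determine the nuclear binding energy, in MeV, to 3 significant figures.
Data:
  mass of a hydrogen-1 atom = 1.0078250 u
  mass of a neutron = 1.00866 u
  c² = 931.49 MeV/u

The nucleus contains 16 protons and 32 − 16 = 16 neutrons.
Σm = 16·m(¹H) + 16·m_n = 16.1252000 + 16.13856 = 32.2637600 u
Δm = 32.2637600 − 31.97207 = 0.2916900 u
Binding energy = Δm·c² = 0.2916900 × 931.49 MeV/u = 271.706 MeV

272 MeV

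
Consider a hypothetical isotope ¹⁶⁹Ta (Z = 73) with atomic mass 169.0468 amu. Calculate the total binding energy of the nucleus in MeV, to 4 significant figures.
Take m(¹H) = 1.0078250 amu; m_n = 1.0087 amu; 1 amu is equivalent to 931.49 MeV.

Total constituent mass: 73 × 1.0078250 + 96 × 1.0087 = 170.4064250 amu
The mass defect is 170.4064250 − 169.0468 = 1.3596250 amu.
E_B = 1.3596250 × 931.49 = 1266.48 MeV

1266 MeV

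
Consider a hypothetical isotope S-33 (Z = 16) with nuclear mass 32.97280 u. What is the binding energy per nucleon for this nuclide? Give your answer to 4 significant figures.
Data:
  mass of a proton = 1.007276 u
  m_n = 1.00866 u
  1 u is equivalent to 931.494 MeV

Total constituent mass: 16 × 1.007276 + 17 × 1.00866 = 33.263636 u
Δm = 33.263636 − 32.97280 = 0.290836 u
E_B = 0.290836 × 931.494 = 270.912 MeV
Per nucleon: 270.912 / 33 = 8.209 MeV

8.209 MeV/nucleon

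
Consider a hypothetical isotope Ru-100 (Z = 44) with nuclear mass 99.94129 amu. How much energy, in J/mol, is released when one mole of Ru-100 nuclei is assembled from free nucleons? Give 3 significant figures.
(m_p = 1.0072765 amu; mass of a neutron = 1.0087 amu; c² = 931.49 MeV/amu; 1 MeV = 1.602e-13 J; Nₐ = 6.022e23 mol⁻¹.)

7.78e+13 J/mol

Total constituent mass: 44 × 1.0072765 + 56 × 1.0087 = 100.8073660 amu
Δm = 100.8073660 − 99.94129 = 0.8660760 amu
Binding energy = Δm·c² = 0.8660760 × 931.49 MeV/amu = 806.741 MeV
Per nucleus in joules: 806.741 MeV × 1.602e-13 J/MeV = 1.2924e-10 J
Per mole: 1.2924e-10 J × 6.022e23 mol⁻¹ = 7.7828e+13 J/mol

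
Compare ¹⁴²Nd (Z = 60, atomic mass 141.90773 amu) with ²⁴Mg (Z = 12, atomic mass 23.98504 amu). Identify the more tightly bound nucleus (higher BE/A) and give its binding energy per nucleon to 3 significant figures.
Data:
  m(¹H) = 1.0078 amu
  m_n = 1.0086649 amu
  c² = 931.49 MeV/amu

¹⁴²Nd: Σm = 60(1.0078) + 82(1.0086649) = 143.1785218 amu; Δm = 1.2707918 amu; E_B = 1183.7 MeV; E_B/A = 8.336 MeV
²⁴Mg: Σm = 12(1.0078) + 12(1.0086649) = 24.1975788 amu; Δm = 0.2125388 amu; E_B = 197.98 MeV; E_B/A = 8.249 MeV
¹⁴²Nd has the higher binding energy per nucleon, so it is the more tightly bound nucleus.

¹⁴²Nd; 8.34 MeV/nucleon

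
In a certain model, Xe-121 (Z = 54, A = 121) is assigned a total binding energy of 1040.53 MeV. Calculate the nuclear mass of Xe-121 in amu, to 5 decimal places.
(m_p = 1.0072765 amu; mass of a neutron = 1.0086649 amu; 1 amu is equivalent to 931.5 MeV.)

120.85643 amu

Mass defect = 1040.53 MeV / (931.5 MeV/amu) = 1.1170478 amu
Constituent mass = 54(1.0072765) + 67(1.0086649) = 121.9734793 amu
Nuclear mass = 121.9734793 − 1.1170478 = 120.8564315 amu ≈ 120.85643 amu (to 5 decimal places)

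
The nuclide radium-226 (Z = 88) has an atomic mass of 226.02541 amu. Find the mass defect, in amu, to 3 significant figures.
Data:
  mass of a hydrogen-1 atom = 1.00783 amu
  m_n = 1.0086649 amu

With 88 protons and 138 neutrons (A = 226):
Mass of separated nucleons = 88(1.00783) + 138(1.0086649) = 88.68904 + 139.1957562 = 227.8847962 amu
Δm = 227.8847962 − 226.02541 = 1.8593862 amu

1.86 amu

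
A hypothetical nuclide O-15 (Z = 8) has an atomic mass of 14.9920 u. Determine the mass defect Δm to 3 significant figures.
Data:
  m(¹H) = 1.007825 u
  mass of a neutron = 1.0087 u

0.132 u

Mass of separated nucleons = 8(1.007825) + 7(1.0087) = 8.062600 + 7.0609 = 15.123500 u
Mass defect Δm = 15.123500 − 14.9920 = 0.131500 u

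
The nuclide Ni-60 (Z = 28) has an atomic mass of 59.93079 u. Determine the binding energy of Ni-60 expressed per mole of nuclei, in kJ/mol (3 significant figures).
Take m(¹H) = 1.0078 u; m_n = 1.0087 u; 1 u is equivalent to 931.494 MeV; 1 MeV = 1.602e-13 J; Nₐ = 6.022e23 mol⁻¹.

With 28 protons and 32 neutrons (A = 60):
Total constituent mass: 28 × 1.0078 + 32 × 1.0087 = 60.4968 u
Mass defect Δm = 60.4968 − 59.93079 = 0.56601 u
Converting to energy: 0.56601 u × 931.494 MeV/u = 527.235 MeV
Per nucleus in joules: 527.235 MeV × 1.602e-13 J/MeV = 8.4463e-11 J
Per mole: 8.4463e-11 J × 6.022e23 mol⁻¹ = 5.0864e+13 J/mol

5.09e+10 kJ/mol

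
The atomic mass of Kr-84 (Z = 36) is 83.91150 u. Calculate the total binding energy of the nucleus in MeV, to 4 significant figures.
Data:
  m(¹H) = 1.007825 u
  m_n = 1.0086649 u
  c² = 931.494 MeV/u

732.3 MeV

The nucleus contains 36 protons and 84 − 36 = 48 neutrons.
Mass of separated nucleons = 36(1.007825) + 48(1.0086649) = 36.281700 + 48.4159152 = 84.6976152 u
Mass defect Δm = 84.6976152 − 83.91150 = 0.7861152 u
E_B = 0.7861152 × 931.494 = 732.262 MeV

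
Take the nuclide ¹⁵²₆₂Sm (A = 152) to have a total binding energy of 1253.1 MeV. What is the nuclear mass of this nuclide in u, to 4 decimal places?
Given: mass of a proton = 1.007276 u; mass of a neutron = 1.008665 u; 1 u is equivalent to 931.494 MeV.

151.8857 u

Mass defect = 1253.1 MeV / (931.494 MeV/u) = 1.345258 u
Constituent mass = 62(1.007276) + 90(1.008665) = 153.230962 u
Nuclear mass = 153.230962 − 1.345258 = 151.885704 u ≈ 151.8857 u (to 4 decimal places)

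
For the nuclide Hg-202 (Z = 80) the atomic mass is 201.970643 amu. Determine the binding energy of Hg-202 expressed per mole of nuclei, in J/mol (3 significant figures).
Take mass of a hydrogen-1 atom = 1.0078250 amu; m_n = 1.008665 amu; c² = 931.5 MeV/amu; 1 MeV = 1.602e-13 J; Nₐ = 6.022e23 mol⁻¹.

With 80 protons and 122 neutrons (A = 202):
Σm = 80·m(¹H) + 122·m_n = 80.6260000 + 123.057130 = 203.6831300 amu
The mass defect is 203.6831300 − 201.970643 = 1.7124870 amu.
E_B = 1.7124870 × 931.5 = 1595.18 MeV
Per nucleus in joules: 1595.18 MeV × 1.602e-13 J/MeV = 2.5555e-10 J
Per mole: 2.5555e-10 J × 6.022e23 mol⁻¹ = 1.5389e+14 J/mol

1.54e+14 J/mol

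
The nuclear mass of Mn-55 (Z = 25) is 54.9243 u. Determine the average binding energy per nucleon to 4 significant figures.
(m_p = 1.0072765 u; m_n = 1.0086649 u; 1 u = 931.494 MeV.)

8.766 MeV/nucleon

With 25 protons and 30 neutrons (A = 55):
Mass of separated nucleons = 25(1.0072765) + 30(1.0086649) = 25.1819125 + 30.2599470 = 55.4418595 u
The mass defect is 55.4418595 − 54.9243 = 0.5175595 u.
Converting to energy: 0.5175595 u × 931.494 MeV/u = 482.104 MeV
Per nucleon: 482.104 / 55 = 8.766 MeV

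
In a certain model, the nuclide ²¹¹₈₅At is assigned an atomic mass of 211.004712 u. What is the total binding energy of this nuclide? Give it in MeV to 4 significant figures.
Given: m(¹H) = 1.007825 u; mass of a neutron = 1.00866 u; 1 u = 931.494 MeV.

Mass of separated nucleons = 85(1.007825) + 126(1.00866) = 85.665125 + 127.09116 = 212.756285 u
Mass defect Δm = 212.756285 − 211.004712 = 1.751573 u
E_B = 1.751573 × 931.494 = 1631.58 MeV

1632 MeV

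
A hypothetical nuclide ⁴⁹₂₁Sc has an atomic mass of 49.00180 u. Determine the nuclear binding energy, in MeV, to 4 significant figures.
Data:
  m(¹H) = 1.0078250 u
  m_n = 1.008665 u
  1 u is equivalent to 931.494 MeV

377.4 MeV

The nucleus contains 21 protons and 49 − 21 = 28 neutrons.
Σm = 21·m(¹H) + 28·m_n = 21.1643250 + 28.242620 = 49.4069450 u
Δm = 49.4069450 − 49.00180 = 0.4051450 u
Binding energy = Δm·c² = 0.4051450 × 931.494 MeV/u = 377.390 MeV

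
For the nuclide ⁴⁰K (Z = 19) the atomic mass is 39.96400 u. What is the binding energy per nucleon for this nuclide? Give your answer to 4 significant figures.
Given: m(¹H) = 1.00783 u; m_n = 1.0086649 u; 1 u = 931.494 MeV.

8.540 MeV/nucleon

Mass of separated nucleons = 19(1.00783) + 21(1.0086649) = 19.14877 + 21.1819629 = 40.3307329 u
Δm = 40.3307329 − 39.96400 = 0.3667329 u
Converting to energy: 0.3667329 u × 931.494 MeV/u = 341.609 MeV
Dividing by A = 40 gives 8.540 MeV per nucleon.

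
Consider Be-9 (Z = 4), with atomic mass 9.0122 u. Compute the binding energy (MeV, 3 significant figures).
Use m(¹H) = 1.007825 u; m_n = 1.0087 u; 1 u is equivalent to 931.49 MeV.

Z = 4, so N = A − Z = 9 − 4 = 5.
Σm = 4·m(¹H) + 5·m_n = 4.031300 + 5.0435 = 9.074800 u
The mass defect is 9.074800 − 9.0122 = 0.062600 u.
Binding energy = Δm·c² = 0.062600 × 931.49 MeV/u = 58.3113 MeV

58.3 MeV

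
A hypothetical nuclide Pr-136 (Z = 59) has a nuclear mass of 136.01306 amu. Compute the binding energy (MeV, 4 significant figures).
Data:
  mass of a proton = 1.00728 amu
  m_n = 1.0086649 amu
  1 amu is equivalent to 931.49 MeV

Σm = 59·m_p + 77·m_n = 59.42952 + 77.6671973 = 137.0967173 amu
Mass defect Δm = 137.0967173 − 136.01306 = 1.0836573 amu
Binding energy = Δm·c² = 1.0836573 × 931.49 MeV/amu = 1009.42 MeV

1009 MeV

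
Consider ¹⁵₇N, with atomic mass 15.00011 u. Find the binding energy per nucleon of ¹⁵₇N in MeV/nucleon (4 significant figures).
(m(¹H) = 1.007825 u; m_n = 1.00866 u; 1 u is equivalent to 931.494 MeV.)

Total constituent mass: 7 × 1.007825 + 8 × 1.00866 = 15.124055 u
Mass defect Δm = 15.124055 − 15.00011 = 0.123945 u
E_B = 0.123945 × 931.494 = 115.454 MeV
Dividing by A = 15 gives 7.697 MeV per nucleon.

7.697 MeV/nucleon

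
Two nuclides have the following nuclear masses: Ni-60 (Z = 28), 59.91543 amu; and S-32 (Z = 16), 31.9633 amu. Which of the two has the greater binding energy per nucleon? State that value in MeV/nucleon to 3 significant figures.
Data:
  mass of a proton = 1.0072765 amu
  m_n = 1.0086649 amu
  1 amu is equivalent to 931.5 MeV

Ni-60; 8.78 MeV/nucleon

Ni-60: Σm = 28(1.0072765) + 32(1.0086649) = 60.4810188 amu; Δm = 0.5655888 amu; E_B = 526.85 MeV; E_B/A = 8.781 MeV
S-32: Σm = 16(1.0072765) + 16(1.0086649) = 32.2550624 amu; Δm = 0.2917624 amu; E_B = 271.78 MeV; E_B/A = 8.493 MeV
Ni-60 has the higher binding energy per nucleon, so it is the more tightly bound nucleus.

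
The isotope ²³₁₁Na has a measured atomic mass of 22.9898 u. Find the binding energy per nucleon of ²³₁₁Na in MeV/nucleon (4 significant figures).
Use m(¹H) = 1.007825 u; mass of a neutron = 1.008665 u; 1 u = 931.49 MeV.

8.110 MeV/nucleon

The nucleus contains 11 protons and 23 − 11 = 12 neutrons.
Σm = 11·m(¹H) + 12·m_n = 11.086075 + 12.103980 = 23.190055 u
Δm = 23.190055 − 22.9898 = 0.200255 u
Converting to energy: 0.200255 u × 931.49 MeV/u = 186.536 MeV
Per nucleon: 186.536 / 23 = 8.110 MeV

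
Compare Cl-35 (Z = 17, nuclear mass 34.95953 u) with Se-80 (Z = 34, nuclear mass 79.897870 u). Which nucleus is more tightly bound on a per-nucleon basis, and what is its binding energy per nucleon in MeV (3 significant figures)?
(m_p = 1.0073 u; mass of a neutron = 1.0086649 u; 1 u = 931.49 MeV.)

Se-80; 8.72 MeV/nucleon

Cl-35: Σm = 17(1.0073) + 18(1.0086649) = 35.2800682 u; Δm = 0.3205382 u; E_B = 298.58 MeV; E_B/A = 8.531 MeV
Se-80: Σm = 34(1.0073) + 46(1.0086649) = 80.6467854 u; Δm = 0.7489154 u; E_B = 697.61 MeV; E_B/A = 8.720 MeV
Se-80 has the higher binding energy per nucleon, so it is the more tightly bound nucleus.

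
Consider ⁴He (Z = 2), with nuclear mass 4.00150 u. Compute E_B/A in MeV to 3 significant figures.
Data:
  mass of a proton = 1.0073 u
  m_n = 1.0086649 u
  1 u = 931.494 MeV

7.09 MeV/nucleon

The nucleus contains 2 protons and 4 − 2 = 2 neutrons.
Σm = 2·m_p + 2·m_n = 2.0146 + 2.0173298 = 4.0319298 u
Mass defect Δm = 4.0319298 − 4.00150 = 0.0304298 u
Binding energy = Δm·c² = 0.0304298 × 931.494 MeV/u = 28.3452 MeV
BE/A = 28.3452 MeV / 4 = 7.086 MeV/nucleon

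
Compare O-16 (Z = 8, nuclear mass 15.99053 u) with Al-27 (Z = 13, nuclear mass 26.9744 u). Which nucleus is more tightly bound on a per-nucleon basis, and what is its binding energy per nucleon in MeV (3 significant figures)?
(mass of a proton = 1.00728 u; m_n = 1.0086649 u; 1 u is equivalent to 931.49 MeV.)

Al-27; 8.33 MeV/nucleon

O-16: Σm = 8(1.00728) + 8(1.0086649) = 16.1275592 u; Δm = 0.1370292 u; E_B = 127.64 MeV; E_B/A = 7.978 MeV
Al-27: Σm = 13(1.00728) + 14(1.0086649) = 27.2159486 u; Δm = 0.2415486 u; E_B = 225.00 MeV; E_B/A = 8.333 MeV
Al-27 has the higher binding energy per nucleon, so it is the more tightly bound nucleus.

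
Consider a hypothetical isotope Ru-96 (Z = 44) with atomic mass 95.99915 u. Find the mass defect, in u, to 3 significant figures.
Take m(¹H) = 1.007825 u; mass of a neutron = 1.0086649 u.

0.796 u

Z = 44, so N = A − Z = 96 − 44 = 52.
Mass of separated nucleons = 44(1.007825) + 52(1.0086649) = 44.344300 + 52.4505748 = 96.7948748 u
Mass defect Δm = 96.7948748 − 95.99915 = 0.7957248 u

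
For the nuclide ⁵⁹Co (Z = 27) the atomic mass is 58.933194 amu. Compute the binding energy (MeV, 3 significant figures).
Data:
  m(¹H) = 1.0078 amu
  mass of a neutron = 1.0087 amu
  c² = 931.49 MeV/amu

518 MeV

Σm = 27·m(¹H) + 32·m_n = 27.2106 + 32.2784 = 59.4890 amu
The mass defect is 59.4890 − 58.933194 = 0.555806 amu.
Binding energy = Δm·c² = 0.555806 × 931.49 MeV/amu = 517.728 MeV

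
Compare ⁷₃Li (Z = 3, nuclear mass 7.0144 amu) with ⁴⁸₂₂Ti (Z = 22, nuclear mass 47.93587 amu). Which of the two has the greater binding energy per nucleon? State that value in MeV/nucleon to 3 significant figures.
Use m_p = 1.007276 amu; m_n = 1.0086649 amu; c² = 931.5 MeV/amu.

⁷₃Li: Σm = 3(1.007276) + 4(1.0086649) = 7.0564876 amu; Δm = 0.0420876 amu; E_B = 39.205 MeV; E_B/A = 5.601 MeV
⁴⁸₂₂Ti: Σm = 22(1.007276) + 26(1.0086649) = 48.3853594 amu; Δm = 0.4494894 amu; E_B = 418.70 MeV; E_B/A = 8.723 MeV
⁴⁸₂₂Ti has the higher binding energy per nucleon, so it is the more tightly bound nucleus.

⁴⁸₂₂Ti; 8.72 MeV/nucleon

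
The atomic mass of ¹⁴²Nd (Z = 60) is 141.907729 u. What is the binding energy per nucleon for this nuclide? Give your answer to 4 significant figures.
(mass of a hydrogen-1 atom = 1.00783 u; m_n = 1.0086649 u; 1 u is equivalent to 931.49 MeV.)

Z = 60, so N = A − Z = 142 − 60 = 82.
Total constituent mass: 60 × 1.00783 + 82 × 1.0086649 = 143.1803218 u
The mass defect is 143.1803218 − 141.907729 = 1.2725928 u.
Converting to energy: 1.2725928 u × 931.49 MeV/u = 1185.41 MeV
Per nucleon: 1185.41 / 142 = 8.348 MeV

8.348 MeV/nucleon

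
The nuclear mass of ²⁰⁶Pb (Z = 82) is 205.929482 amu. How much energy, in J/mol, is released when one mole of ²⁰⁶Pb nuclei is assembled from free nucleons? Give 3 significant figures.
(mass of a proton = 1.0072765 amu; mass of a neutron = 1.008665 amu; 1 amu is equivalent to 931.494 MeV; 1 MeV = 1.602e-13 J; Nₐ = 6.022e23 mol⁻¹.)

Mass of separated nucleons = 82(1.0072765) + 124(1.008665) = 82.5966730 + 125.074460 = 207.6711330 amu
The mass defect is 207.6711330 − 205.929482 = 1.7416510 amu.
Binding energy = Δm·c² = 1.7416510 × 931.494 MeV/amu = 1622.34 MeV
Per nucleus in joules: 1622.34 MeV × 1.602e-13 J/MeV = 2.5990e-10 J
Per mole: 2.5990e-10 J × 6.022e23 mol⁻¹ = 1.5651e+14 J/mol

1.57e+14 J/mol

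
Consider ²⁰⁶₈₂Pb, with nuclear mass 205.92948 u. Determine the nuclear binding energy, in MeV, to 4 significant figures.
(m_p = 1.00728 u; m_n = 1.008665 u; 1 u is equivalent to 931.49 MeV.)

The nucleus contains 82 protons and 206 − 82 = 124 neutrons.
Σm = 82·m_p + 124·m_n = 82.59696 + 125.074460 = 207.671420 u
The mass defect is 207.671420 − 205.92948 = 1.741940 u.
Binding energy = Δm·c² = 1.741940 × 931.49 MeV/u = 1622.60 MeV

1623 MeV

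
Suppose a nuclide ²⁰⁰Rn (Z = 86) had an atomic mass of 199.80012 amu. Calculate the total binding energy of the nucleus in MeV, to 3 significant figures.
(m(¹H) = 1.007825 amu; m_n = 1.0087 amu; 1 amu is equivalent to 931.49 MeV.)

Mass of separated nucleons = 86(1.007825) + 114(1.0087) = 86.672950 + 114.9918 = 201.664750 amu
Mass defect Δm = 201.664750 − 199.80012 = 1.864630 amu
E_B = 1.864630 × 931.49 = 1736.88 MeV

1740 MeV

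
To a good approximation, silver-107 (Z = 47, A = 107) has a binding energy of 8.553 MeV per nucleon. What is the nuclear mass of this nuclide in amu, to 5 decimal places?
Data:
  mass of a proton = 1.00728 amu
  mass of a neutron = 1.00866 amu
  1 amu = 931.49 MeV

106.87928 amu

Total binding energy = 107 × 8.553 = 915.171 MeV
Mass defect = 915.171 MeV / (931.49 MeV/amu) = 0.9824808 amu
Constituent mass = 47(1.00728) + 60(1.00866) = 107.86176 amu
Nuclear mass = 107.86176 − 0.9824808 = 106.8792792 amu ≈ 106.87928 amu (to 5 decimal places)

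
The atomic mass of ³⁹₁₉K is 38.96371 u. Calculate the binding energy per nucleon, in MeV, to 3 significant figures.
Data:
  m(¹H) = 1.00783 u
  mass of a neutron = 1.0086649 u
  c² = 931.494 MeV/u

Total constituent mass: 19 × 1.00783 + 20 × 1.0086649 = 39.3220680 u
Mass defect Δm = 39.3220680 − 38.96371 = 0.3583580 u
Converting to energy: 0.3583580 u × 931.494 MeV/u = 333.808 MeV
Dividing by A = 39 gives 8.559 MeV per nucleon.

8.56 MeV/nucleon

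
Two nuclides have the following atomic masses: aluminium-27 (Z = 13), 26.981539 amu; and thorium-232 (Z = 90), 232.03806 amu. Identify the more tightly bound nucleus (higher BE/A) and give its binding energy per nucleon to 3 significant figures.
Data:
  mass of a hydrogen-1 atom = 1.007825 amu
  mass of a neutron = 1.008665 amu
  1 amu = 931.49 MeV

aluminium-27: Σm = 13(1.007825) + 14(1.008665) = 27.223035 amu; Δm = 0.241496 amu; E_B = 224.951 MeV; E_B/A = 8.332 MeV
thorium-232: Σm = 90(1.007825) + 142(1.008665) = 233.934680 amu; Δm = 1.896620 amu; E_B = 1766.7 MeV; E_B/A = 7.615 MeV
aluminium-27 has the higher binding energy per nucleon, so it is the more tightly bound nucleus.

aluminium-27; 8.33 MeV/nucleon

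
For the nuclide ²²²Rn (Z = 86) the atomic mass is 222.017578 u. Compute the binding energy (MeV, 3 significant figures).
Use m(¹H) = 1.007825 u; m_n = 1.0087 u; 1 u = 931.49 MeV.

1710 MeV

Total constituent mass: 86 × 1.007825 + 136 × 1.0087 = 223.856150 u
Δm = 223.856150 − 222.017578 = 1.838572 u
Converting to energy: 1.838572 u × 931.49 MeV/u = 1712.61 MeV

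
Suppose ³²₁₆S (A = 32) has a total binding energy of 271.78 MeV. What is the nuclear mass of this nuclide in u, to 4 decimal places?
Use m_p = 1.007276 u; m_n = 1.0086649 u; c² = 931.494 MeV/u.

Mass defect = 271.78 MeV / (931.494 MeV/u) = 0.291768 u
Constituent mass = 16(1.007276) + 16(1.0086649) = 32.2550544 u
Nuclear mass = 32.2550544 − 0.291768 = 31.9632864 u ≈ 31.9633 u (to 4 decimal places)

31.9633 u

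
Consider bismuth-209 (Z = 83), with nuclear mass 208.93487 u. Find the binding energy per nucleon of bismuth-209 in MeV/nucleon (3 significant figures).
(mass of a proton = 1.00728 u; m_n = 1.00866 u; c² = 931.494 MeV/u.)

The nucleus contains 83 protons and 209 − 83 = 126 neutrons.
Σm = 83·m_p + 126·m_n = 83.60424 + 127.09116 = 210.69540 u
Δm = 210.69540 − 208.93487 = 1.76053 u
Binding energy = Δm·c² = 1.76053 × 931.494 MeV/u = 1639.92 MeV
BE/A = 1639.92 MeV / 209 = 7.847 MeV/nucleon

7.85 MeV/nucleon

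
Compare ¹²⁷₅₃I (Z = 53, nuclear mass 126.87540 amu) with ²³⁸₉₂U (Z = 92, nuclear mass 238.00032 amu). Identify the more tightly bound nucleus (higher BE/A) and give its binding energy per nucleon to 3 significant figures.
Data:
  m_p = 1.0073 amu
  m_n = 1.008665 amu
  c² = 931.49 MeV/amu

¹²⁷₅₃I; 8.45 MeV/nucleon

¹²⁷₅₃I: Σm = 53(1.0073) + 74(1.008665) = 128.028110 amu; Δm = 1.152710 amu; E_B = 1073.74 MeV; E_B/A = 8.4546 MeV
²³⁸₉₂U: Σm = 92(1.0073) + 146(1.008665) = 239.936690 amu; Δm = 1.936370 amu; E_B = 1803.7 MeV; E_B/A = 7.579 MeV
¹²⁷₅₃I has the higher binding energy per nucleon, so it is the more tightly bound nucleus.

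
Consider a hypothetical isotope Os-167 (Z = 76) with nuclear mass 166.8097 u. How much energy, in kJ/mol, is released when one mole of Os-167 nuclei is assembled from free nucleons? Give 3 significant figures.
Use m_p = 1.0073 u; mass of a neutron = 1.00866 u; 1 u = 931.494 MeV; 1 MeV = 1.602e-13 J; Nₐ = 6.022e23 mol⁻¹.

Mass of separated nucleons = 76(1.0073) + 91(1.00866) = 76.5548 + 91.78806 = 168.34286 u
Mass defect Δm = 168.34286 − 166.8097 = 1.53316 u
Converting to energy: 1.53316 u × 931.494 MeV/u = 1428.13 MeV
Per nucleus in joules: 1428.13 MeV × 1.602e-13 J/MeV = 2.2879e-10 J
Per mole: 2.2879e-10 J × 6.022e23 mol⁻¹ = 1.3778e+14 J/mol

1.38e+11 kJ/mol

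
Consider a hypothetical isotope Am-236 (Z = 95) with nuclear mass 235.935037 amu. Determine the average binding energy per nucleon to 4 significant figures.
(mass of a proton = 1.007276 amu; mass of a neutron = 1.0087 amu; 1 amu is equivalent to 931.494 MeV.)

7.826 MeV/nucleon

Total constituent mass: 95 × 1.007276 + 141 × 1.0087 = 237.917920 amu
The mass defect is 237.917920 − 235.935037 = 1.982883 amu.
Binding energy = Δm·c² = 1.982883 × 931.494 MeV/amu = 1847.04 MeV
BE/A = 1847.04 MeV / 236 = 7.826 MeV/nucleon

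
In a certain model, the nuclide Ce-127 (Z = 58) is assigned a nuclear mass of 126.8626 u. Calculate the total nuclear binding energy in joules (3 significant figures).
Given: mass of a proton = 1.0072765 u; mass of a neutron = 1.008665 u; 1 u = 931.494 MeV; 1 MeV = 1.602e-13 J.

With 58 protons and 69 neutrons (A = 127):
Σm = 58·m_p + 69·m_n = 58.4220370 + 69.597885 = 128.0199220 u
The mass defect is 128.0199220 − 126.8626 = 1.1573220 u.
E_B = 1.1573220 × 931.494 = 1078.04 MeV
In joules: 1078.04 MeV × 1.602e-13 J/MeV = 1.7270e-10 J

1.73e-10 J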